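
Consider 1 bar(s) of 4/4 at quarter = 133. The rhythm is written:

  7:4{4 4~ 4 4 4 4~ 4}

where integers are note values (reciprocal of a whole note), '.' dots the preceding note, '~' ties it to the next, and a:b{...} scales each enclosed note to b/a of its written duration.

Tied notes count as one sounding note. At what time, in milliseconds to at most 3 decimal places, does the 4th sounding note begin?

note 4 onset = 16/7b = 1031.149ms

1. 0.0ms @ 0 + 257.787ms (4/7)
2. 257.787ms @ 4/7 + 515.575ms (8/7)
3. 773.362ms @ 12/7 + 257.787ms (4/7)
4. 1031.149ms @ 16/7 + 257.787ms (4/7)
5. 1288.937ms @ 20/7 + 515.575ms (8/7)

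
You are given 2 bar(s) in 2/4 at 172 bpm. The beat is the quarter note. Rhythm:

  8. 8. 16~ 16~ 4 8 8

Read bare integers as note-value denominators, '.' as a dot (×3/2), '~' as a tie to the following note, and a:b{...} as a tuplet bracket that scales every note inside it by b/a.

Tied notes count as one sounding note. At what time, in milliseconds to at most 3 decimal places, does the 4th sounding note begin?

note 4 onset = 3b = 1046.512ms

1. 0.0ms @ 0 + 261.628ms (3/4)
2. 261.628ms @ 3/4 + 261.628ms (3/4)
3. 523.256ms @ 3/2 + 523.256ms (3/2)
4. 1046.512ms @ 3 + 174.419ms (1/2)
5. 1220.93ms @ 7/2 + 174.419ms (1/2)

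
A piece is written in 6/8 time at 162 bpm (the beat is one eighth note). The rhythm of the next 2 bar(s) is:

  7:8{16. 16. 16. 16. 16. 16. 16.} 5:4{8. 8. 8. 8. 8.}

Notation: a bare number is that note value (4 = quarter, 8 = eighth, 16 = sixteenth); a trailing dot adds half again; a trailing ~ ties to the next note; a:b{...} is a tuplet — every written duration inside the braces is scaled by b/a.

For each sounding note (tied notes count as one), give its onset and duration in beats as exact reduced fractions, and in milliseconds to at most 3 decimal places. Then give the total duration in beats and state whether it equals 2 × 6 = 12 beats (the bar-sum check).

1) 0.0ms=0b +317.46ms=6/7b
2) 317.46ms=6/7b +317.46ms=6/7b
3) 634.921ms=12/7b +317.46ms=6/7b
4) 952.381ms=18/7b +317.46ms=6/7b
5) 1269.841ms=24/7b +317.46ms=6/7b
6) 1587.302ms=30/7b +317.46ms=6/7b
7) 1904.762ms=36/7b +317.46ms=6/7b
8) 2222.222ms=6b +444.444ms=6/5b
9) 2666.667ms=36/5b +444.444ms=6/5b
10) 3111.111ms=42/5b +444.444ms=6/5b
11) 3555.556ms=48/5b +444.444ms=6/5b
12) 4000.0ms=54/5b +444.444ms=6/5b
Σ=12b of 12 (162bpm 6/8) — PASS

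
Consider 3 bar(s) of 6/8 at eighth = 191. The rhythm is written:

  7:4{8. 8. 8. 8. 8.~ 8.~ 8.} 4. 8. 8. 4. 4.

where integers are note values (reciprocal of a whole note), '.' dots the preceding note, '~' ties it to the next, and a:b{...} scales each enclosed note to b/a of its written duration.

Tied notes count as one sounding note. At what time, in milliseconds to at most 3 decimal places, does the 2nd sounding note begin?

note 2 onset = 6/7b = 269.26ms

1. 0.0ms @ 0 + 269.26ms (6/7)
2. 269.26ms @ 6/7 + 269.26ms (6/7)
3. 538.519ms @ 12/7 + 269.26ms (6/7)
4. 807.779ms @ 18/7 + 269.26ms (6/7)
5. 1077.038ms @ 24/7 + 807.779ms (18/7)
6. 1884.817ms @ 6 + 942.408ms (3)
7. 2827.225ms @ 9 + 471.204ms (3/2)
8. 3298.429ms @ 21/2 + 471.204ms (3/2)
9. 3769.634ms @ 12 + 942.408ms (3)
10. 4712.042ms @ 15 + 942.408ms (3)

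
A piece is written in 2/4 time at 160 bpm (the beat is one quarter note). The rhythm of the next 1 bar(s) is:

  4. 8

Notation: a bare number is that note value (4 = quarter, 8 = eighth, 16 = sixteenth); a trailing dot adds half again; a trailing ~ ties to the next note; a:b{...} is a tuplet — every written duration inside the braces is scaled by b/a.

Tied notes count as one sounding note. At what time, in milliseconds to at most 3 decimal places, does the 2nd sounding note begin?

1. 0.0ms @ 0 + 562.5ms (3/2)
2. 562.5ms @ 3/2 + 187.5ms (1/2)

note 2 onset = 3/2b = 562.5ms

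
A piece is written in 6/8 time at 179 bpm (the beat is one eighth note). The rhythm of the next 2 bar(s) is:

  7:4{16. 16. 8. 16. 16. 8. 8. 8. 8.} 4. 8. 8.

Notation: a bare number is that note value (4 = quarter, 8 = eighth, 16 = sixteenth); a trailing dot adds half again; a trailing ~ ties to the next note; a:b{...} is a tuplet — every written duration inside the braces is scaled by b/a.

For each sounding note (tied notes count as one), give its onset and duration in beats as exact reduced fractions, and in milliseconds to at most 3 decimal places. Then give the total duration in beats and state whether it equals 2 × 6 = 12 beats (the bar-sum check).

1) 0.0ms=0b +143.655ms=3/7b
2) 143.655ms=3/7b +143.655ms=3/7b
3) 287.31ms=6/7b +287.31ms=6/7b
4) 574.621ms=12/7b +143.655ms=3/7b
5) 718.276ms=15/7b +143.655ms=3/7b
6) 861.931ms=18/7b +287.31ms=6/7b
7) 1149.242ms=24/7b +287.31ms=6/7b
8) 1436.552ms=30/7b +287.31ms=6/7b
9) 1723.863ms=36/7b +287.31ms=6/7b
10) 2011.173ms=6b +1005.587ms=3b
11) 3016.76ms=9b +502.793ms=3/2b
12) 3519.553ms=21/2b +502.793ms=3/2b
Σ=12b of 12 (179bpm 6/8) — PASS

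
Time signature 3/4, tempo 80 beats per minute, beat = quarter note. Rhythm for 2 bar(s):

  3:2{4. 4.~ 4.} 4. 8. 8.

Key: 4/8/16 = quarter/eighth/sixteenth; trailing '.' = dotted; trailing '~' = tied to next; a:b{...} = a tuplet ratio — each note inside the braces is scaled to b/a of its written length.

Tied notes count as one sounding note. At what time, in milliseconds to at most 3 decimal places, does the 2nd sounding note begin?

1. 0.0ms @ 0 + 750.0ms (1)
2. 750.0ms @ 1 + 1500.0ms (2)
3. 2250.0ms @ 3 + 1125.0ms (3/2)
4. 3375.0ms @ 9/2 + 562.5ms (3/4)
5. 3937.5ms @ 21/4 + 562.5ms (3/4)

note 2 onset = 1b = 750.0ms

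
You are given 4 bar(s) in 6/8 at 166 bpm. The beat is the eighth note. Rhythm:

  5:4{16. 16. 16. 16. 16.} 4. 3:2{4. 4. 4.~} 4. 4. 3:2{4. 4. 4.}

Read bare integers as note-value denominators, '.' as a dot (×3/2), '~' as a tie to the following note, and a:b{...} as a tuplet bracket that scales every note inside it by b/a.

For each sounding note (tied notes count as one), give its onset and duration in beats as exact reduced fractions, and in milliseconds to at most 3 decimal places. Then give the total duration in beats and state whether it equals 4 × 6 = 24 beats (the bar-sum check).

1) 0.0ms=0b +216.867ms=3/5b
2) 216.867ms=3/5b +216.867ms=3/5b
3) 433.735ms=6/5b +216.867ms=3/5b
4) 650.602ms=9/5b +216.867ms=3/5b
5) 867.47ms=12/5b +216.867ms=3/5b
6) 1084.337ms=3b +1084.337ms=3b
7) 2168.675ms=6b +722.892ms=2b
8) 2891.566ms=8b +722.892ms=2b
9) 3614.458ms=10b +1807.229ms=5b
10) 5421.687ms=15b +1084.337ms=3b
11) 6506.024ms=18b +722.892ms=2b
12) 7228.916ms=20b +722.892ms=2b
13) 7951.807ms=22b +722.892ms=2b
Σ=24b of 24 (166bpm 6/8) — PASS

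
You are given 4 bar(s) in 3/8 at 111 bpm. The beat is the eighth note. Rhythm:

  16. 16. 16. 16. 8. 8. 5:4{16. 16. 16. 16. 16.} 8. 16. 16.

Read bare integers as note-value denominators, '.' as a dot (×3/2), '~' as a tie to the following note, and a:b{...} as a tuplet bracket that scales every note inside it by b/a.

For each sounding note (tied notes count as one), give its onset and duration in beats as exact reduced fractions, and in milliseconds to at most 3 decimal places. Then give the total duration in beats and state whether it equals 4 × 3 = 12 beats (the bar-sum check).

1) 0.0ms=0b +405.405ms=3/4b
2) 405.405ms=3/4b +405.405ms=3/4b
3) 810.811ms=3/2b +405.405ms=3/4b
4) 1216.216ms=9/4b +405.405ms=3/4b
5) 1621.622ms=3b +810.811ms=3/2b
6) 2432.432ms=9/2b +810.811ms=3/2b
7) 3243.243ms=6b +324.324ms=3/5b
8) 3567.568ms=33/5b +324.324ms=3/5b
9) 3891.892ms=36/5b +324.324ms=3/5b
10) 4216.216ms=39/5b +324.324ms=3/5b
11) 4540.541ms=42/5b +324.324ms=3/5b
12) 4864.865ms=9b +810.811ms=3/2b
13) 5675.676ms=21/2b +405.405ms=3/4b
14) 6081.081ms=45/4b +405.405ms=3/4b
Σ=12b of 12 (111bpm 3/8) — PASS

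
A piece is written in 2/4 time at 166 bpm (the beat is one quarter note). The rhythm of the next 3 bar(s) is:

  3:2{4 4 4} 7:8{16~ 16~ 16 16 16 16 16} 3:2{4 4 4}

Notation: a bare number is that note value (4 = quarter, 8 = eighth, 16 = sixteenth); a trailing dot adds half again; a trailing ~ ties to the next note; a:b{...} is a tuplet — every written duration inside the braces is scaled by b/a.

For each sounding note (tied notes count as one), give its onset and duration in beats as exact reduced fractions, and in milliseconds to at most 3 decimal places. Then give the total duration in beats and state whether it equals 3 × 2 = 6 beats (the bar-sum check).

1) 0.0ms=0b +240.964ms=2/3b
2) 240.964ms=2/3b +240.964ms=2/3b
3) 481.928ms=4/3b +240.964ms=2/3b
4) 722.892ms=2b +309.811ms=6/7b
5) 1032.702ms=20/7b +103.27ms=2/7b
6) 1135.972ms=22/7b +103.27ms=2/7b
7) 1239.243ms=24/7b +103.27ms=2/7b
8) 1342.513ms=26/7b +103.27ms=2/7b
9) 1445.783ms=4b +240.964ms=2/3b
10) 1686.747ms=14/3b +240.964ms=2/3b
11) 1927.711ms=16/3b +240.964ms=2/3b
Σ=6b of 6 (166bpm 2/4) — PASS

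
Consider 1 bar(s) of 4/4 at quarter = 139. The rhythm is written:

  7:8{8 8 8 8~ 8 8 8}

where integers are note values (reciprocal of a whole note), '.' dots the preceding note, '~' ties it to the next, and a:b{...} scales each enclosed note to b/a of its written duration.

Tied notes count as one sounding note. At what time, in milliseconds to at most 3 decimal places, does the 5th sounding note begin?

1. 0.0ms @ 0 + 246.66ms (4/7)
2. 246.66ms @ 4/7 + 246.66ms (4/7)
3. 493.32ms @ 8/7 + 246.66ms (4/7)
4. 739.979ms @ 12/7 + 493.32ms (8/7)
5. 1233.299ms @ 20/7 + 246.66ms (4/7)
6. 1479.959ms @ 24/7 + 246.66ms (4/7)

note 5 onset = 20/7b = 1233.299ms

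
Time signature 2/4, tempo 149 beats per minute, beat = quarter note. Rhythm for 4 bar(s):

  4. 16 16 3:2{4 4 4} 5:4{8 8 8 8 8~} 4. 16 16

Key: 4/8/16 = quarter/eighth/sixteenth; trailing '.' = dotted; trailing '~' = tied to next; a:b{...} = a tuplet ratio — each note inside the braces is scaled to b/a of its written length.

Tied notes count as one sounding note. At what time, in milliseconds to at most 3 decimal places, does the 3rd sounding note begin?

note 3 onset = 7/4b = 704.698ms

1. 0.0ms @ 0 + 604.027ms (3/2)
2. 604.027ms @ 3/2 + 100.671ms (1/4)
3. 704.698ms @ 7/4 + 100.671ms (1/4)
4. 805.369ms @ 2 + 268.456ms (2/3)
5. 1073.826ms @ 8/3 + 268.456ms (2/3)
6. 1342.282ms @ 10/3 + 268.456ms (2/3)
7. 1610.738ms @ 4 + 161.074ms (2/5)
8. 1771.812ms @ 22/5 + 161.074ms (2/5)
9. 1932.886ms @ 24/5 + 161.074ms (2/5)
10. 2093.96ms @ 26/5 + 161.074ms (2/5)
11. 2255.034ms @ 28/5 + 765.101ms (19/10)
12. 3020.134ms @ 15/2 + 100.671ms (1/4)
13. 3120.805ms @ 31/4 + 100.671ms (1/4)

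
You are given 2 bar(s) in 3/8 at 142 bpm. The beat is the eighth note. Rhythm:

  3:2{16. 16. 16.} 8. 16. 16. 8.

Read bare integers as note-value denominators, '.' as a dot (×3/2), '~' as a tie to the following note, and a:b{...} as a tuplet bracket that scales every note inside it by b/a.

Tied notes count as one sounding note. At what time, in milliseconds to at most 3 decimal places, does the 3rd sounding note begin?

note 3 onset = 1b = 422.535ms

1. 0.0ms @ 0 + 211.268ms (1/2)
2. 211.268ms @ 1/2 + 211.268ms (1/2)
3. 422.535ms @ 1 + 211.268ms (1/2)
4. 633.803ms @ 3/2 + 633.803ms (3/2)
5. 1267.606ms @ 3 + 316.901ms (3/4)
6. 1584.507ms @ 15/4 + 316.901ms (3/4)
7. 1901.408ms @ 9/2 + 633.803ms (3/2)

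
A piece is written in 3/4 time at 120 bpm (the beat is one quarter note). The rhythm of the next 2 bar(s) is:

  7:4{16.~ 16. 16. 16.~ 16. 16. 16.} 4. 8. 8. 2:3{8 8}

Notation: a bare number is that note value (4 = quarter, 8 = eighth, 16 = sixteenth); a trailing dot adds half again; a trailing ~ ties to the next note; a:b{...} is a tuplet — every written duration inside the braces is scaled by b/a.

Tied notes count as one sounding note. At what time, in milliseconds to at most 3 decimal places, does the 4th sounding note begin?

note 4 onset = 15/14b = 535.714ms

1. 0.0ms @ 0 + 214.286ms (3/7)
2. 214.286ms @ 3/7 + 107.143ms (3/14)
3. 321.429ms @ 9/14 + 214.286ms (3/7)
4. 535.714ms @ 15/14 + 107.143ms (3/14)
5. 642.857ms @ 9/7 + 107.143ms (3/14)
6. 750.0ms @ 3/2 + 750.0ms (3/2)
7. 1500.0ms @ 3 + 375.0ms (3/4)
8. 1875.0ms @ 15/4 + 375.0ms (3/4)
9. 2250.0ms @ 9/2 + 375.0ms (3/4)
10. 2625.0ms @ 21/4 + 375.0ms (3/4)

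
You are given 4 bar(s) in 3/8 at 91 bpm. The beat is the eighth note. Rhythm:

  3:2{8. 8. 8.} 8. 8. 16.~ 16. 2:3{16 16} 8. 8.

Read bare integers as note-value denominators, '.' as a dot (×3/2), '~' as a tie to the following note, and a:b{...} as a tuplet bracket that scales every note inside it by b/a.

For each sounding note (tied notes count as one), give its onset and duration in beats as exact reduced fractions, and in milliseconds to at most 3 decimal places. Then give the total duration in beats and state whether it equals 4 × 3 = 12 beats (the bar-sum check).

1) 0.0ms=0b +659.341ms=1b
2) 659.341ms=1b +659.341ms=1b
3) 1318.681ms=2b +659.341ms=1b
4) 1978.022ms=3b +989.011ms=3/2b
5) 2967.033ms=9/2b +989.011ms=3/2b
6) 3956.044ms=6b +989.011ms=3/2b
7) 4945.055ms=15/2b +494.505ms=3/4b
8) 5439.56ms=33/4b +494.505ms=3/4b
9) 5934.066ms=9b +989.011ms=3/2b
10) 6923.077ms=21/2b +989.011ms=3/2b
Σ=12b of 12 (91bpm 3/8) — PASS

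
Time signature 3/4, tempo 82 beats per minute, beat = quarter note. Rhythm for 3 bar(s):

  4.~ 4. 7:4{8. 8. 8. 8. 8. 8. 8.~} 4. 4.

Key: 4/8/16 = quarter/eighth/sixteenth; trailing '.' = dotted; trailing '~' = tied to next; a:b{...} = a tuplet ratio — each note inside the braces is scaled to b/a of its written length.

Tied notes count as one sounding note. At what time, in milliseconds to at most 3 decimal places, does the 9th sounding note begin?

note 9 onset = 15/2b = 5487.805ms

1. 0.0ms @ 0 + 2195.122ms (3)
2. 2195.122ms @ 3 + 313.589ms (3/7)
3. 2508.711ms @ 24/7 + 313.589ms (3/7)
4. 2822.3ms @ 27/7 + 313.589ms (3/7)
5. 3135.889ms @ 30/7 + 313.589ms (3/7)
6. 3449.477ms @ 33/7 + 313.589ms (3/7)
7. 3763.066ms @ 36/7 + 313.589ms (3/7)
8. 4076.655ms @ 39/7 + 1411.15ms (27/14)
9. 5487.805ms @ 15/2 + 1097.561ms (3/2)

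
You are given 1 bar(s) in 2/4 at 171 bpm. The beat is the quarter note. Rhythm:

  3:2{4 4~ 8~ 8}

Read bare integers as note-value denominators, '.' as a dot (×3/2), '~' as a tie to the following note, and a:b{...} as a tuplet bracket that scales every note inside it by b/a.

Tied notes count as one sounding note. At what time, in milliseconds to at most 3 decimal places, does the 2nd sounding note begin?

1. 0.0ms @ 0 + 233.918ms (2/3)
2. 233.918ms @ 2/3 + 467.836ms (4/3)

note 2 onset = 2/3b = 233.918ms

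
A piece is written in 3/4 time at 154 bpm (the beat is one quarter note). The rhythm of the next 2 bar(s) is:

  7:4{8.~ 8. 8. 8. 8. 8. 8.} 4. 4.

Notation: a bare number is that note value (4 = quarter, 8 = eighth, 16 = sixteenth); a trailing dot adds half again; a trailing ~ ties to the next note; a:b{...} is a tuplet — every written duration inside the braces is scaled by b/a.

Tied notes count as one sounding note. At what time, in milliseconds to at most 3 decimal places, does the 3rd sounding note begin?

note 3 onset = 9/7b = 500.928ms

1. 0.0ms @ 0 + 333.952ms (6/7)
2. 333.952ms @ 6/7 + 166.976ms (3/7)
3. 500.928ms @ 9/7 + 166.976ms (3/7)
4. 667.904ms @ 12/7 + 166.976ms (3/7)
5. 834.879ms @ 15/7 + 166.976ms (3/7)
6. 1001.855ms @ 18/7 + 166.976ms (3/7)
7. 1168.831ms @ 3 + 584.416ms (3/2)
8. 1753.247ms @ 9/2 + 584.416ms (3/2)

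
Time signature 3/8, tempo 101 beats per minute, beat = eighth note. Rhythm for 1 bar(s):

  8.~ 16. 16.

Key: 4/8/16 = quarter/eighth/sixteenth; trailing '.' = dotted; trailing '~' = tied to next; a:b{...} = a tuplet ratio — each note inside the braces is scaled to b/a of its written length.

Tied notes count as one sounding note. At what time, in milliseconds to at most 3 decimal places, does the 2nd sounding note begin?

1. 0.0ms @ 0 + 1336.634ms (9/4)
2. 1336.634ms @ 9/4 + 445.545ms (3/4)

note 2 onset = 9/4b = 1336.634ms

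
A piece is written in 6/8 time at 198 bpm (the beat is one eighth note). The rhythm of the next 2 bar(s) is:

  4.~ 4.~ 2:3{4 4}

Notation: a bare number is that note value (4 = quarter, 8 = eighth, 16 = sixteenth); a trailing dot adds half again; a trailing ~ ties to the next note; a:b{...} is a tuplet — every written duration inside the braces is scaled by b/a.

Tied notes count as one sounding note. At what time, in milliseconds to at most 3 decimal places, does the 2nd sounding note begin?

1. 0.0ms @ 0 + 2727.273ms (9)
2. 2727.273ms @ 9 + 909.091ms (3)

note 2 onset = 9b = 2727.273ms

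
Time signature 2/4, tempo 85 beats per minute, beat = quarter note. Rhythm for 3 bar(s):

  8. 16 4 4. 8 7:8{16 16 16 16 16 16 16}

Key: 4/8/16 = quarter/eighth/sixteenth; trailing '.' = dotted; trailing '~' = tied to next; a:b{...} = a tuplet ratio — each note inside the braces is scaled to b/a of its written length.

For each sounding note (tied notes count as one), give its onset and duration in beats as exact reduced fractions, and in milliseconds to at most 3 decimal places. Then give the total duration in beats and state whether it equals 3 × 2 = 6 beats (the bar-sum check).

1) 0.0ms=0b +529.412ms=3/4b
2) 529.412ms=3/4b +176.471ms=1/4b
3) 705.882ms=1b +705.882ms=1b
4) 1411.765ms=2b +1058.824ms=3/2b
5) 2470.588ms=7/2b +352.941ms=1/2b
6) 2823.529ms=4b +201.681ms=2/7b
7) 3025.21ms=30/7b +201.681ms=2/7b
8) 3226.891ms=32/7b +201.681ms=2/7b
9) 3428.571ms=34/7b +201.681ms=2/7b
10) 3630.252ms=36/7b +201.681ms=2/7b
11) 3831.933ms=38/7b +201.681ms=2/7b
12) 4033.613ms=40/7b +201.681ms=2/7b
Σ=6b of 6 (85bpm 2/4) — PASS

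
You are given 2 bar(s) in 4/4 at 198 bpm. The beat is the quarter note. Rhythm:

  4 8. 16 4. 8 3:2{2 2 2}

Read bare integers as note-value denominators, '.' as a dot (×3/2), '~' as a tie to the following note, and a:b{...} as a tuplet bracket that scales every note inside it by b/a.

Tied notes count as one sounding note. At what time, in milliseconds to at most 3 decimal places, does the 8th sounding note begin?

note 8 onset = 20/3b = 2020.202ms

1. 0.0ms @ 0 + 303.03ms (1)
2. 303.03ms @ 1 + 227.273ms (3/4)
3. 530.303ms @ 7/4 + 75.758ms (1/4)
4. 606.061ms @ 2 + 454.545ms (3/2)
5. 1060.606ms @ 7/2 + 151.515ms (1/2)
6. 1212.121ms @ 4 + 404.04ms (4/3)
7. 1616.162ms @ 16/3 + 404.04ms (4/3)
8. 2020.202ms @ 20/3 + 404.04ms (4/3)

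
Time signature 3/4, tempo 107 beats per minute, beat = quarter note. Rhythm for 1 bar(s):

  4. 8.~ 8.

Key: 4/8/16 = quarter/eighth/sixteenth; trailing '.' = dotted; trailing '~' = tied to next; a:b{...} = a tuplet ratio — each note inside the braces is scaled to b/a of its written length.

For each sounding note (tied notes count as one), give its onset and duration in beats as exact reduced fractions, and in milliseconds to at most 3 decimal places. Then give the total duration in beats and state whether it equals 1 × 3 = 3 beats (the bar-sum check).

1) 0.0ms=0b +841.121ms=3/2b
2) 841.121ms=3/2b +841.121ms=3/2b
Σ=3b of 3 (107bpm 3/4) — PASS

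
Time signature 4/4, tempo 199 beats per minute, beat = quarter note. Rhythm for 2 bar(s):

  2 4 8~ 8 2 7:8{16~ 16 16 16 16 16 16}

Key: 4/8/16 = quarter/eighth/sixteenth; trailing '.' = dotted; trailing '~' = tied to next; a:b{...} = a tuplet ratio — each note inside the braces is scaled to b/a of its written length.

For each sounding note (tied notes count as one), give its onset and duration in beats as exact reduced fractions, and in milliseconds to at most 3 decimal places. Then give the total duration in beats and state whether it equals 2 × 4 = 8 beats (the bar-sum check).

1) 0.0ms=0b +603.015ms=2b
2) 603.015ms=2b +301.508ms=1b
3) 904.523ms=3b +301.508ms=1b
4) 1206.03ms=4b +603.015ms=2b
5) 1809.045ms=6b +172.29ms=4/7b
6) 1981.335ms=46/7b +86.145ms=2/7b
7) 2067.48ms=48/7b +86.145ms=2/7b
8) 2153.625ms=50/7b +86.145ms=2/7b
9) 2239.77ms=52/7b +86.145ms=2/7b
10) 2325.915ms=54/7b +86.145ms=2/7b
Σ=8b of 8 (199bpm 4/4) — PASS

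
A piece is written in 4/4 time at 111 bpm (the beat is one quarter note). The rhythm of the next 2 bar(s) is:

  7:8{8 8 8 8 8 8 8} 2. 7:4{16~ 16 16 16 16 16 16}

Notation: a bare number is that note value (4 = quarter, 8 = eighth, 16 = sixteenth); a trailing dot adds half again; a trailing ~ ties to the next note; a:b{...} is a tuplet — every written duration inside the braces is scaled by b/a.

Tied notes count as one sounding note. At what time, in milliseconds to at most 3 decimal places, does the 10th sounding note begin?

1. 0.0ms @ 0 + 308.88ms (4/7)
2. 308.88ms @ 4/7 + 308.88ms (4/7)
3. 617.761ms @ 8/7 + 308.88ms (4/7)
4. 926.641ms @ 12/7 + 308.88ms (4/7)
5. 1235.521ms @ 16/7 + 308.88ms (4/7)
6. 1544.402ms @ 20/7 + 308.88ms (4/7)
7. 1853.282ms @ 24/7 + 308.88ms (4/7)
8. 2162.162ms @ 4 + 1621.622ms (3)
9. 3783.784ms @ 7 + 154.44ms (2/7)
10. 3938.224ms @ 51/7 + 77.22ms (1/7)
11. 4015.444ms @ 52/7 + 77.22ms (1/7)
12. 4092.664ms @ 53/7 + 77.22ms (1/7)
13. 4169.884ms @ 54/7 + 77.22ms (1/7)
14. 4247.104ms @ 55/7 + 77.22ms (1/7)

note 10 onset = 51/7b = 3938.224ms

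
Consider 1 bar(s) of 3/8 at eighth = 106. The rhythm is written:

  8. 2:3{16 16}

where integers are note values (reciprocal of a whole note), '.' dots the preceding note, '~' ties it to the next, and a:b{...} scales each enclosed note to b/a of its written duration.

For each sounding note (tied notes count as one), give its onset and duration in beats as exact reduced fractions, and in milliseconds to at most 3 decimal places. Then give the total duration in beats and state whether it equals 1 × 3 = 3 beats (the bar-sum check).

1) 0.0ms=0b +849.057ms=3/2b
2) 849.057ms=3/2b +424.528ms=3/4b
3) 1273.585ms=9/4b +424.528ms=3/4b
Σ=3b of 3 (106bpm 3/8) — PASS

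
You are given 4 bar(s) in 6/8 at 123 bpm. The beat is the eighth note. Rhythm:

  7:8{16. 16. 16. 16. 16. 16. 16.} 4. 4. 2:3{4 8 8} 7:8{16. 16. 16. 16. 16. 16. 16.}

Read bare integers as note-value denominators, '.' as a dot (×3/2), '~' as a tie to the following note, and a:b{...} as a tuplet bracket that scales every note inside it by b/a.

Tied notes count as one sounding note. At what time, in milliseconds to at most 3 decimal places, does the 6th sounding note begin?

1. 0.0ms @ 0 + 418.118ms (6/7)
2. 418.118ms @ 6/7 + 418.118ms (6/7)
3. 836.237ms @ 12/7 + 418.118ms (6/7)
4. 1254.355ms @ 18/7 + 418.118ms (6/7)
5. 1672.474ms @ 24/7 + 418.118ms (6/7)
6. 2090.592ms @ 30/7 + 418.118ms (6/7)
7. 2508.711ms @ 36/7 + 418.118ms (6/7)
8. 2926.829ms @ 6 + 1463.415ms (3)
9. 4390.244ms @ 9 + 1463.415ms (3)
10. 5853.659ms @ 12 + 1463.415ms (3)
11. 7317.073ms @ 15 + 731.707ms (3/2)
12. 8048.78ms @ 33/2 + 731.707ms (3/2)
13. 8780.488ms @ 18 + 418.118ms (6/7)
14. 9198.606ms @ 132/7 + 418.118ms (6/7)
15. 9616.725ms @ 138/7 + 418.118ms (6/7)
16. 10034.843ms @ 144/7 + 418.118ms (6/7)
17. 10452.962ms @ 150/7 + 418.118ms (6/7)
18. 10871.08ms @ 156/7 + 418.118ms (6/7)
19. 11289.199ms @ 162/7 + 418.118ms (6/7)

note 6 onset = 30/7b = 2090.592ms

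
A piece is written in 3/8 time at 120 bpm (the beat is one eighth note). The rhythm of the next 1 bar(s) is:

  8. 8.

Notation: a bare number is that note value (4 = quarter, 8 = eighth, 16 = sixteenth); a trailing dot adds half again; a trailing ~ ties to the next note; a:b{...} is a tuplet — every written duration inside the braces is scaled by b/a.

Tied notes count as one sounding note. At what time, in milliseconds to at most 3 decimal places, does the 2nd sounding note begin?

note 2 onset = 3/2b = 750.0ms

1. 0.0ms @ 0 + 750.0ms (3/2)
2. 750.0ms @ 3/2 + 750.0ms (3/2)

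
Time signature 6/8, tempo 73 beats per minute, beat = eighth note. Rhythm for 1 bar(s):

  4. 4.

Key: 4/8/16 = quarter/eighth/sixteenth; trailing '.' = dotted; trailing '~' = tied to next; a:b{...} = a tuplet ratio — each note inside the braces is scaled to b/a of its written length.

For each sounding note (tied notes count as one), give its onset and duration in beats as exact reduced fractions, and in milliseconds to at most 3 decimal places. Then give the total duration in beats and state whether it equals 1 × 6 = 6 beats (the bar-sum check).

1) 0.0ms=0b +2465.753ms=3b
2) 2465.753ms=3b +2465.753ms=3b
Σ=6b of 6 (73bpm 6/8) — PASS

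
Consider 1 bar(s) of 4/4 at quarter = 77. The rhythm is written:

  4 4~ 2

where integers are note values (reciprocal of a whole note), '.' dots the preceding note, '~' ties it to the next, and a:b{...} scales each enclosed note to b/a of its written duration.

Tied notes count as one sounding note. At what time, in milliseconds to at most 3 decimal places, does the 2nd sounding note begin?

1. 0.0ms @ 0 + 779.221ms (1)
2. 779.221ms @ 1 + 2337.662ms (3)

note 2 onset = 1b = 779.221ms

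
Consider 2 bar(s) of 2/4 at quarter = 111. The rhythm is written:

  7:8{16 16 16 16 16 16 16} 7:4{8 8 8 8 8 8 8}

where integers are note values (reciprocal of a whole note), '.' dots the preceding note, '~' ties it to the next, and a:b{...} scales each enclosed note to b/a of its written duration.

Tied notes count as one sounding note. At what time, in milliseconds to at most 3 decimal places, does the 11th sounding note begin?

1. 0.0ms @ 0 + 154.44ms (2/7)
2. 154.44ms @ 2/7 + 154.44ms (2/7)
3. 308.88ms @ 4/7 + 154.44ms (2/7)
4. 463.32ms @ 6/7 + 154.44ms (2/7)
5. 617.761ms @ 8/7 + 154.44ms (2/7)
6. 772.201ms @ 10/7 + 154.44ms (2/7)
7. 926.641ms @ 12/7 + 154.44ms (2/7)
8. 1081.081ms @ 2 + 154.44ms (2/7)
9. 1235.521ms @ 16/7 + 154.44ms (2/7)
10. 1389.961ms @ 18/7 + 154.44ms (2/7)
11. 1544.402ms @ 20/7 + 154.44ms (2/7)
12. 1698.842ms @ 22/7 + 154.44ms (2/7)
13. 1853.282ms @ 24/7 + 154.44ms (2/7)
14. 2007.722ms @ 26/7 + 154.44ms (2/7)

note 11 onset = 20/7b = 1544.402ms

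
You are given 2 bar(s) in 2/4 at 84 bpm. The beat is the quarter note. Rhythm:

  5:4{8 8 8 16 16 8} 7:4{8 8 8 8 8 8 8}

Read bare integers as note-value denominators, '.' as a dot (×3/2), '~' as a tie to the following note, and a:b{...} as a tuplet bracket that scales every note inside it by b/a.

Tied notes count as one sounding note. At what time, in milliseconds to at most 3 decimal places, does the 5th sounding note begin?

1. 0.0ms @ 0 + 285.714ms (2/5)
2. 285.714ms @ 2/5 + 285.714ms (2/5)
3. 571.429ms @ 4/5 + 285.714ms (2/5)
4. 857.143ms @ 6/5 + 142.857ms (1/5)
5. 1000.0ms @ 7/5 + 142.857ms (1/5)
6. 1142.857ms @ 8/5 + 285.714ms (2/5)
7. 1428.571ms @ 2 + 204.082ms (2/7)
8. 1632.653ms @ 16/7 + 204.082ms (2/7)
9. 1836.735ms @ 18/7 + 204.082ms (2/7)
10. 2040.816ms @ 20/7 + 204.082ms (2/7)
11. 2244.898ms @ 22/7 + 204.082ms (2/7)
12. 2448.98ms @ 24/7 + 204.082ms (2/7)
13. 2653.061ms @ 26/7 + 204.082ms (2/7)

note 5 onset = 7/5b = 1000.0ms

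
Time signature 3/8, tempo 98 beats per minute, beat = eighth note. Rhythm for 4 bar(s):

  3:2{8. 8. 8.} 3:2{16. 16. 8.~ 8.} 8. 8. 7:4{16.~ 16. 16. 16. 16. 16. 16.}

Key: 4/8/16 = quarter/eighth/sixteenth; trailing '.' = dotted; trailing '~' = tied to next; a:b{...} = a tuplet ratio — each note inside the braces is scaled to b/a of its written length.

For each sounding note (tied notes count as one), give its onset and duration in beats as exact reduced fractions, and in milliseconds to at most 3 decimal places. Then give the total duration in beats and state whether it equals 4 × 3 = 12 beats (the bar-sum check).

1) 0.0ms=0b +612.245ms=1b
2) 612.245ms=1b +612.245ms=1b
3) 1224.49ms=2b +612.245ms=1b
4) 1836.735ms=3b +306.122ms=1/2b
5) 2142.857ms=7/2b +306.122ms=1/2b
6) 2448.98ms=4b +1224.49ms=2b
7) 3673.469ms=6b +918.367ms=3/2b
8) 4591.837ms=15/2b +918.367ms=3/2b
9) 5510.204ms=9b +524.781ms=6/7b
10) 6034.985ms=69/7b +262.391ms=3/7b
11) 6297.376ms=72/7b +262.391ms=3/7b
12) 6559.767ms=75/7b +262.391ms=3/7b
13) 6822.157ms=78/7b +262.391ms=3/7b
14) 7084.548ms=81/7b +262.391ms=3/7b
Σ=12b of 12 (98bpm 3/8) — PASS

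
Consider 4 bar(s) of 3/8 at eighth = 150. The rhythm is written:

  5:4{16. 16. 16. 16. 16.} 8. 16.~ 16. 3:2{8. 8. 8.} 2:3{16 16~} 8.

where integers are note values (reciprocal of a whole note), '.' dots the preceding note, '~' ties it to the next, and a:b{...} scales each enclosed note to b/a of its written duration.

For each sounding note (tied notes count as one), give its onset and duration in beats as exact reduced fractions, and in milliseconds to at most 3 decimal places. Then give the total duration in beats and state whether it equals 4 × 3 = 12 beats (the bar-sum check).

1) 0.0ms=0b +240.0ms=3/5b
2) 240.0ms=3/5b +240.0ms=3/5b
3) 480.0ms=6/5b +240.0ms=3/5b
4) 720.0ms=9/5b +240.0ms=3/5b
5) 960.0ms=12/5b +240.0ms=3/5b
6) 1200.0ms=3b +600.0ms=3/2b
7) 1800.0ms=9/2b +600.0ms=3/2b
8) 2400.0ms=6b +400.0ms=1b
9) 2800.0ms=7b +400.0ms=1b
10) 3200.0ms=8b +400.0ms=1b
11) 3600.0ms=9b +300.0ms=3/4b
12) 3900.0ms=39/4b +900.0ms=9/4b
Σ=12b of 12 (150bpm 3/8) — PASS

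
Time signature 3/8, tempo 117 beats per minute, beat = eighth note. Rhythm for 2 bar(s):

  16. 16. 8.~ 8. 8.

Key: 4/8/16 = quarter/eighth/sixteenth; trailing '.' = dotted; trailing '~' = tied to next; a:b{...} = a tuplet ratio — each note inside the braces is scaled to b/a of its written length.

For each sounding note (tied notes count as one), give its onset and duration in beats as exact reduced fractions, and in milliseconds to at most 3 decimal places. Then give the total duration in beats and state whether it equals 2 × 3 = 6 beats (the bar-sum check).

1) 0.0ms=0b +384.615ms=3/4b
2) 384.615ms=3/4b +384.615ms=3/4b
3) 769.231ms=3/2b +1538.462ms=3b
4) 2307.692ms=9/2b +769.231ms=3/2b
Σ=6b of 6 (117bpm 3/8) — PASS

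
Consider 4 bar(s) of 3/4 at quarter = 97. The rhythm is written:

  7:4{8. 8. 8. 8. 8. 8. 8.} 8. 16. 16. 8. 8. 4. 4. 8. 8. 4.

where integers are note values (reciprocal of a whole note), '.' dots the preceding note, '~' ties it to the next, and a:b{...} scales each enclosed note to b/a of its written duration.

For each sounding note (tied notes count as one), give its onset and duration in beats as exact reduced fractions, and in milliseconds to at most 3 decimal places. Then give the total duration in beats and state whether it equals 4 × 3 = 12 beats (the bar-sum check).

1) 0.0ms=0b +265.096ms=3/7b
2) 265.096ms=3/7b +265.096ms=3/7b
3) 530.191ms=6/7b +265.096ms=3/7b
4) 795.287ms=9/7b +265.096ms=3/7b
5) 1060.383ms=12/7b +265.096ms=3/7b
6) 1325.479ms=15/7b +265.096ms=3/7b
7) 1590.574ms=18/7b +265.096ms=3/7b
8) 1855.67ms=3b +463.918ms=3/4b
9) 2319.588ms=15/4b +231.959ms=3/8b
10) 2551.546ms=33/8b +231.959ms=3/8b
11) 2783.505ms=9/2b +463.918ms=3/4b
12) 3247.423ms=21/4b +463.918ms=3/4b
13) 3711.34ms=6b +927.835ms=3/2b
14) 4639.175ms=15/2b +927.835ms=3/2b
15) 5567.01ms=9b +463.918ms=3/4b
16) 6030.928ms=39/4b +463.918ms=3/4b
17) 6494.845ms=21/2b +927.835ms=3/2b
Σ=12b of 12 (97bpm 3/4) — PASS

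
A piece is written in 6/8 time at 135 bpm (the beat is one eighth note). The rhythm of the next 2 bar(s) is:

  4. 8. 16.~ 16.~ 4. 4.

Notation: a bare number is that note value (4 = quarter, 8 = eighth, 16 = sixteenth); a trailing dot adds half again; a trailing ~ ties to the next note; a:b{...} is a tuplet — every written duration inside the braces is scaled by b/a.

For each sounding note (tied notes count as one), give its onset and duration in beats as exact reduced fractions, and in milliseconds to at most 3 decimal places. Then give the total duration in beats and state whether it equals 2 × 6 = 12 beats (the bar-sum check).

1) 0.0ms=0b +1333.333ms=3b
2) 1333.333ms=3b +666.667ms=3/2b
3) 2000.0ms=9/2b +2000.0ms=9/2b
4) 4000.0ms=9b +1333.333ms=3b
Σ=12b of 12 (135bpm 6/8) — PASS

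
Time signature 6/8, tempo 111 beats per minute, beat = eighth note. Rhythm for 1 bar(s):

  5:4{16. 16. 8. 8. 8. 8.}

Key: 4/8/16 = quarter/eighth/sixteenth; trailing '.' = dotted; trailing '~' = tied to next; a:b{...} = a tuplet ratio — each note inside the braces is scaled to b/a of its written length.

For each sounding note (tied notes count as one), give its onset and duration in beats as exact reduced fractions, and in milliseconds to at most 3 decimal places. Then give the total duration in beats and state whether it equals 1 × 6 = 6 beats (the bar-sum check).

1) 0.0ms=0b +324.324ms=3/5b
2) 324.324ms=3/5b +324.324ms=3/5b
3) 648.649ms=6/5b +648.649ms=6/5b
4) 1297.297ms=12/5b +648.649ms=6/5b
5) 1945.946ms=18/5b +648.649ms=6/5b
6) 2594.595ms=24/5b +648.649ms=6/5b
Σ=6b of 6 (111bpm 6/8) — PASS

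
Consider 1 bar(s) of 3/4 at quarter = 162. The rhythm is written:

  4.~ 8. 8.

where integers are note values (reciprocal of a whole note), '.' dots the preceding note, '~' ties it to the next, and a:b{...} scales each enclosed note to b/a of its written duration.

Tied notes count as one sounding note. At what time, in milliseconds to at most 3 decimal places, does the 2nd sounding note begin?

1. 0.0ms @ 0 + 833.333ms (9/4)
2. 833.333ms @ 9/4 + 277.778ms (3/4)

note 2 onset = 9/4b = 833.333ms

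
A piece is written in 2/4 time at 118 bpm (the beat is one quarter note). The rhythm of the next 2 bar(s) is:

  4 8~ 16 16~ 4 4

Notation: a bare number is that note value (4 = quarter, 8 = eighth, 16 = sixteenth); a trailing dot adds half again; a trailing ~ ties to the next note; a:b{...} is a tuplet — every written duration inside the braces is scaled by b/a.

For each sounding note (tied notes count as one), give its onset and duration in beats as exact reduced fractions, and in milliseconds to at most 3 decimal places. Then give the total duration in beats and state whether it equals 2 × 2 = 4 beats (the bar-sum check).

1) 0.0ms=0b +508.475ms=1b
2) 508.475ms=1b +381.356ms=3/4b
3) 889.831ms=7/4b +635.593ms=5/4b
4) 1525.424ms=3b +508.475ms=1b
Σ=4b of 4 (118bpm 2/4) — PASS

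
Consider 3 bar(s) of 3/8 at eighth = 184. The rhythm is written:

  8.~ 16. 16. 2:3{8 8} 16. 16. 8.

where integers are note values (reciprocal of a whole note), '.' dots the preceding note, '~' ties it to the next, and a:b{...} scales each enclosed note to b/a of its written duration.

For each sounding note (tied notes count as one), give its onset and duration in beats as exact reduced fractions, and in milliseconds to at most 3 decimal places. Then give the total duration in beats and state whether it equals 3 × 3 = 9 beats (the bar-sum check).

1) 0.0ms=0b +733.696ms=9/4b
2) 733.696ms=9/4b +244.565ms=3/4b
3) 978.261ms=3b +489.13ms=3/2b
4) 1467.391ms=9/2b +489.13ms=3/2b
5) 1956.522ms=6b +244.565ms=3/4b
6) 2201.087ms=27/4b +244.565ms=3/4b
7) 2445.652ms=15/2b +489.13ms=3/2b
Σ=9b of 9 (184bpm 3/8) — PASS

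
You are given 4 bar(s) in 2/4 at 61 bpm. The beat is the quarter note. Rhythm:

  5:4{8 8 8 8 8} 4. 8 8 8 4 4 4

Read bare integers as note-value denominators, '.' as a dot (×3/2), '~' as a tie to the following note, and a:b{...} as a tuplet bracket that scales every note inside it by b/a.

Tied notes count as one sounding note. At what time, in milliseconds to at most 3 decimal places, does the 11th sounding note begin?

note 11 onset = 6b = 5901.639ms

1. 0.0ms @ 0 + 393.443ms (2/5)
2. 393.443ms @ 2/5 + 393.443ms (2/5)
3. 786.885ms @ 4/5 + 393.443ms (2/5)
4. 1180.328ms @ 6/5 + 393.443ms (2/5)
5. 1573.77ms @ 8/5 + 393.443ms (2/5)
6. 1967.213ms @ 2 + 1475.41ms (3/2)
7. 3442.623ms @ 7/2 + 491.803ms (1/2)
8. 3934.426ms @ 4 + 491.803ms (1/2)
9. 4426.23ms @ 9/2 + 491.803ms (1/2)
10. 4918.033ms @ 5 + 983.607ms (1)
11. 5901.639ms @ 6 + 983.607ms (1)
12. 6885.246ms @ 7 + 983.607ms (1)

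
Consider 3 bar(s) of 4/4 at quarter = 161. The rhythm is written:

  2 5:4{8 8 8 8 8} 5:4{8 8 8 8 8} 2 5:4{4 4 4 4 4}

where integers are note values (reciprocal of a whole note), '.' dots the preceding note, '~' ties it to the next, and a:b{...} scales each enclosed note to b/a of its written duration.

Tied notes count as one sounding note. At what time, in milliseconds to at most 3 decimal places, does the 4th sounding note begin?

1. 0.0ms @ 0 + 745.342ms (2)
2. 745.342ms @ 2 + 149.068ms (2/5)
3. 894.41ms @ 12/5 + 149.068ms (2/5)
4. 1043.478ms @ 14/5 + 149.068ms (2/5)
5. 1192.547ms @ 16/5 + 149.068ms (2/5)
6. 1341.615ms @ 18/5 + 149.068ms (2/5)
7. 1490.683ms @ 4 + 149.068ms (2/5)
8. 1639.752ms @ 22/5 + 149.068ms (2/5)
9. 1788.82ms @ 24/5 + 149.068ms (2/5)
10. 1937.888ms @ 26/5 + 149.068ms (2/5)
11. 2086.957ms @ 28/5 + 149.068ms (2/5)
12. 2236.025ms @ 6 + 745.342ms (2)
13. 2981.366ms @ 8 + 298.137ms (4/5)
14. 3279.503ms @ 44/5 + 298.137ms (4/5)
15. 3577.64ms @ 48/5 + 298.137ms (4/5)
16. 3875.776ms @ 52/5 + 298.137ms (4/5)
17. 4173.913ms @ 56/5 + 298.137ms (4/5)

note 4 onset = 14/5b = 1043.478ms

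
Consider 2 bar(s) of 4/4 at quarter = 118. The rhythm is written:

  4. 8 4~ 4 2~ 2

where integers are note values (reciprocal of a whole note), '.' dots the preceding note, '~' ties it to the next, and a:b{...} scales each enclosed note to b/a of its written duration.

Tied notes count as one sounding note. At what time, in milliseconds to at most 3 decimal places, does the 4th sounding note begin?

note 4 onset = 4b = 2033.898ms

1. 0.0ms @ 0 + 762.712ms (3/2)
2. 762.712ms @ 3/2 + 254.237ms (1/2)
3. 1016.949ms @ 2 + 1016.949ms (2)
4. 2033.898ms @ 4 + 2033.898ms (4)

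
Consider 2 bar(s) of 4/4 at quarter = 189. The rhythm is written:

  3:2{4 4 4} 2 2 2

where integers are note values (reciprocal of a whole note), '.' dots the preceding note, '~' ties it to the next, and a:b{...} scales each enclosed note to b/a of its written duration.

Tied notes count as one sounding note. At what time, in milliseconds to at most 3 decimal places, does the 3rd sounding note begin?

note 3 onset = 4/3b = 423.28ms

1. 0.0ms @ 0 + 211.64ms (2/3)
2. 211.64ms @ 2/3 + 211.64ms (2/3)
3. 423.28ms @ 4/3 + 211.64ms (2/3)
4. 634.921ms @ 2 + 634.921ms (2)
5. 1269.841ms @ 4 + 634.921ms (2)
6. 1904.762ms @ 6 + 634.921ms (2)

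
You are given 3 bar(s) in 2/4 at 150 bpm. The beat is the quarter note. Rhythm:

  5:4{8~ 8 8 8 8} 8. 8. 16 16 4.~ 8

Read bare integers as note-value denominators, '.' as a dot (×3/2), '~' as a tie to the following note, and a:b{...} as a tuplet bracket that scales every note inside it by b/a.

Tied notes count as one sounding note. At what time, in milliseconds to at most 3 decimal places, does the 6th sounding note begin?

note 6 onset = 11/4b = 1100.0ms

1. 0.0ms @ 0 + 320.0ms (4/5)
2. 320.0ms @ 4/5 + 160.0ms (2/5)
3. 480.0ms @ 6/5 + 160.0ms (2/5)
4. 640.0ms @ 8/5 + 160.0ms (2/5)
5. 800.0ms @ 2 + 300.0ms (3/4)
6. 1100.0ms @ 11/4 + 300.0ms (3/4)
7. 1400.0ms @ 7/2 + 100.0ms (1/4)
8. 1500.0ms @ 15/4 + 100.0ms (1/4)
9. 1600.0ms @ 4 + 800.0ms (2)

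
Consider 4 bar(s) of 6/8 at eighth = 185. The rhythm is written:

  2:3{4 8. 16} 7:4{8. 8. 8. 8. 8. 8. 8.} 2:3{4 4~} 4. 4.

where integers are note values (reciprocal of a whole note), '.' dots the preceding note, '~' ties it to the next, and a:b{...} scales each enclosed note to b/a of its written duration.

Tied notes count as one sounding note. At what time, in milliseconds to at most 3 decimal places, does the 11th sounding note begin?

note 11 onset = 12b = 3891.892ms

1. 0.0ms @ 0 + 972.973ms (3)
2. 972.973ms @ 3 + 729.73ms (9/4)
3. 1702.703ms @ 21/4 + 243.243ms (3/4)
4. 1945.946ms @ 6 + 277.992ms (6/7)
5. 2223.938ms @ 48/7 + 277.992ms (6/7)
6. 2501.931ms @ 54/7 + 277.992ms (6/7)
7. 2779.923ms @ 60/7 + 277.992ms (6/7)
8. 3057.915ms @ 66/7 + 277.992ms (6/7)
9. 3335.907ms @ 72/7 + 277.992ms (6/7)
10. 3613.9ms @ 78/7 + 277.992ms (6/7)
11. 3891.892ms @ 12 + 972.973ms (3)
12. 4864.865ms @ 15 + 1945.946ms (6)
13. 6810.811ms @ 21 + 972.973ms (3)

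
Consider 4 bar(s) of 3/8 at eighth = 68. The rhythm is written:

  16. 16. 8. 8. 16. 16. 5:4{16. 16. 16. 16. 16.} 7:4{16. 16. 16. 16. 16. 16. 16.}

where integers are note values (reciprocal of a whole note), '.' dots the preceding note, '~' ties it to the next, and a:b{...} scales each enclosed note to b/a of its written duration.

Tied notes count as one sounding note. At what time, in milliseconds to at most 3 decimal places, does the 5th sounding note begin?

note 5 onset = 9/2b = 3970.588ms

1. 0.0ms @ 0 + 661.765ms (3/4)
2. 661.765ms @ 3/4 + 661.765ms (3/4)
3. 1323.529ms @ 3/2 + 1323.529ms (3/2)
4. 2647.059ms @ 3 + 1323.529ms (3/2)
5. 3970.588ms @ 9/2 + 661.765ms (3/4)
6. 4632.353ms @ 21/4 + 661.765ms (3/4)
7. 5294.118ms @ 6 + 529.412ms (3/5)
8. 5823.529ms @ 33/5 + 529.412ms (3/5)
9. 6352.941ms @ 36/5 + 529.412ms (3/5)
10. 6882.353ms @ 39/5 + 529.412ms (3/5)
11. 7411.765ms @ 42/5 + 529.412ms (3/5)
12. 7941.176ms @ 9 + 378.151ms (3/7)
13. 8319.328ms @ 66/7 + 378.151ms (3/7)
14. 8697.479ms @ 69/7 + 378.151ms (3/7)
15. 9075.63ms @ 72/7 + 378.151ms (3/7)
16. 9453.782ms @ 75/7 + 378.151ms (3/7)
17. 9831.933ms @ 78/7 + 378.151ms (3/7)
18. 10210.084ms @ 81/7 + 378.151ms (3/7)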